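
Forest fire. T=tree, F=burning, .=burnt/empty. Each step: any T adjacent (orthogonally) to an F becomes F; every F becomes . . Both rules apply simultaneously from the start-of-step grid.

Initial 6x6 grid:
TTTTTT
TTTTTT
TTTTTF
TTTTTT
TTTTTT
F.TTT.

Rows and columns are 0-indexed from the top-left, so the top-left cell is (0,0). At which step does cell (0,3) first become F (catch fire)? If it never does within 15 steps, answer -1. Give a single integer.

Step 1: cell (0,3)='T' (+4 fires, +2 burnt)
Step 2: cell (0,3)='T' (+7 fires, +4 burnt)
Step 3: cell (0,3)='T' (+8 fires, +7 burnt)
Step 4: cell (0,3)='F' (+8 fires, +8 burnt)
  -> target ignites at step 4
Step 5: cell (0,3)='.' (+4 fires, +8 burnt)
Step 6: cell (0,3)='.' (+1 fires, +4 burnt)
Step 7: cell (0,3)='.' (+0 fires, +1 burnt)
  fire out at step 7

4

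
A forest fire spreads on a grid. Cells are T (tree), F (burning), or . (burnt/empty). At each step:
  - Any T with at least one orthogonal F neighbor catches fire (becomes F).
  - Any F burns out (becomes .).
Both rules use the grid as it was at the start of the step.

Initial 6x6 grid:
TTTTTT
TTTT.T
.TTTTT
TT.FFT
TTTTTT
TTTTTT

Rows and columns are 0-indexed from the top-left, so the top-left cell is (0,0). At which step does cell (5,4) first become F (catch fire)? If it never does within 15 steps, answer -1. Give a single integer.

Step 1: cell (5,4)='T' (+5 fires, +2 burnt)
Step 2: cell (5,4)='F' (+7 fires, +5 burnt)
  -> target ignites at step 2
Step 3: cell (5,4)='.' (+7 fires, +7 burnt)
Step 4: cell (5,4)='.' (+7 fires, +7 burnt)
Step 5: cell (5,4)='.' (+4 fires, +7 burnt)
Step 6: cell (5,4)='.' (+1 fires, +4 burnt)
Step 7: cell (5,4)='.' (+0 fires, +1 burnt)
  fire out at step 7

2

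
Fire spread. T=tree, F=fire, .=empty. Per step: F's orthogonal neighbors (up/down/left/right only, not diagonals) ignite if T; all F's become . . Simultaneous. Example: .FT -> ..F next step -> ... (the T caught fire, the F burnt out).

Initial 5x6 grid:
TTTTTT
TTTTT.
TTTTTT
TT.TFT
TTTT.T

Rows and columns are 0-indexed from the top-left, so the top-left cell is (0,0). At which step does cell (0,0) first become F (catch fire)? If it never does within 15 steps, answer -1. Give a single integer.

Step 1: cell (0,0)='T' (+3 fires, +1 burnt)
Step 2: cell (0,0)='T' (+5 fires, +3 burnt)
Step 3: cell (0,0)='T' (+4 fires, +5 burnt)
Step 4: cell (0,0)='T' (+5 fires, +4 burnt)
Step 5: cell (0,0)='T' (+5 fires, +5 burnt)
Step 6: cell (0,0)='T' (+3 fires, +5 burnt)
Step 7: cell (0,0)='F' (+1 fires, +3 burnt)
  -> target ignites at step 7
Step 8: cell (0,0)='.' (+0 fires, +1 burnt)
  fire out at step 8

7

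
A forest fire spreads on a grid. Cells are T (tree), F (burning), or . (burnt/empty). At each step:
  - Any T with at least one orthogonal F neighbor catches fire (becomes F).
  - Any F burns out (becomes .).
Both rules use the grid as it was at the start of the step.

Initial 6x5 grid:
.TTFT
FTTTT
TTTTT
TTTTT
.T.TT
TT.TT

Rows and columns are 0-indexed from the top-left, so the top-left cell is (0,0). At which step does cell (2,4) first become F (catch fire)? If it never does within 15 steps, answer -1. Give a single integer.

Step 1: cell (2,4)='T' (+5 fires, +2 burnt)
Step 2: cell (2,4)='T' (+6 fires, +5 burnt)
Step 3: cell (2,4)='F' (+4 fires, +6 burnt)
  -> target ignites at step 3
Step 4: cell (2,4)='.' (+4 fires, +4 burnt)
Step 5: cell (2,4)='.' (+3 fires, +4 burnt)
Step 6: cell (2,4)='.' (+2 fires, +3 burnt)
Step 7: cell (2,4)='.' (+0 fires, +2 burnt)
  fire out at step 7

3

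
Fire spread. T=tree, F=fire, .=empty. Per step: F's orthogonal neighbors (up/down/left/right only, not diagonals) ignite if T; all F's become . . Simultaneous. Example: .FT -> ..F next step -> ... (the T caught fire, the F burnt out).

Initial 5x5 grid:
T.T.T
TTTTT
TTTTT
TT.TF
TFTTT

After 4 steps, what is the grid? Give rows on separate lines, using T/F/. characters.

Step 1: 6 trees catch fire, 2 burn out
  T.T.T
  TTTTT
  TTTTF
  TF.F.
  F.FTF
Step 2: 5 trees catch fire, 6 burn out
  T.T.T
  TTTTF
  TFTF.
  F....
  ...F.
Step 3: 5 trees catch fire, 5 burn out
  T.T.F
  TFTF.
  F.F..
  .....
  .....
Step 4: 2 trees catch fire, 5 burn out
  T.T..
  F.F..
  .....
  .....
  .....

T.T..
F.F..
.....
.....
.....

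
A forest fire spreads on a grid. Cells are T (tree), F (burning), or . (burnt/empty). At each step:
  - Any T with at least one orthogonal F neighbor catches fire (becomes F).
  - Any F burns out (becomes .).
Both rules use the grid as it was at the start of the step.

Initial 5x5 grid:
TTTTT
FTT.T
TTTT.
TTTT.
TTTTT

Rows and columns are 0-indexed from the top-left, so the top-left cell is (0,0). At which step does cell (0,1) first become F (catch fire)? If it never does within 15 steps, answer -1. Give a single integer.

Step 1: cell (0,1)='T' (+3 fires, +1 burnt)
Step 2: cell (0,1)='F' (+4 fires, +3 burnt)
  -> target ignites at step 2
Step 3: cell (0,1)='.' (+4 fires, +4 burnt)
Step 4: cell (0,1)='.' (+4 fires, +4 burnt)
Step 5: cell (0,1)='.' (+3 fires, +4 burnt)
Step 6: cell (0,1)='.' (+2 fires, +3 burnt)
Step 7: cell (0,1)='.' (+1 fires, +2 burnt)
Step 8: cell (0,1)='.' (+0 fires, +1 burnt)
  fire out at step 8

2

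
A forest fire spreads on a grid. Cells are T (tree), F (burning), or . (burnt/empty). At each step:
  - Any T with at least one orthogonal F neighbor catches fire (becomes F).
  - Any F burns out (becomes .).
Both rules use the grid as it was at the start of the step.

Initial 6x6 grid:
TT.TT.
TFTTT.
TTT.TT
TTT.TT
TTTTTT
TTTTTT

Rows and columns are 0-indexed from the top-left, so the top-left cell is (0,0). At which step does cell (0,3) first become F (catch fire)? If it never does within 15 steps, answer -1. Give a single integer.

Step 1: cell (0,3)='T' (+4 fires, +1 burnt)
Step 2: cell (0,3)='T' (+5 fires, +4 burnt)
Step 3: cell (0,3)='F' (+5 fires, +5 burnt)
  -> target ignites at step 3
Step 4: cell (0,3)='.' (+5 fires, +5 burnt)
Step 5: cell (0,3)='.' (+5 fires, +5 burnt)
Step 6: cell (0,3)='.' (+3 fires, +5 burnt)
Step 7: cell (0,3)='.' (+2 fires, +3 burnt)
Step 8: cell (0,3)='.' (+1 fires, +2 burnt)
Step 9: cell (0,3)='.' (+0 fires, +1 burnt)
  fire out at step 9

3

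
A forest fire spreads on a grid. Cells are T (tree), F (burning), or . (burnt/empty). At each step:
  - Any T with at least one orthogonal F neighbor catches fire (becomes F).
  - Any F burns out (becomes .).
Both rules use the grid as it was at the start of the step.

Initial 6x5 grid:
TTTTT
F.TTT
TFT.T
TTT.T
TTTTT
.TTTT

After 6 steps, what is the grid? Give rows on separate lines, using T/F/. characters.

Step 1: 4 trees catch fire, 2 burn out
  FTTTT
  ..TTT
  F.F.T
  TFT.T
  TTTTT
  .TTTT
Step 2: 5 trees catch fire, 4 burn out
  .FTTT
  ..FTT
  ....T
  F.F.T
  TFTTT
  .TTTT
Step 3: 5 trees catch fire, 5 burn out
  ..FTT
  ...FT
  ....T
  ....T
  F.FTT
  .FTTT
Step 4: 4 trees catch fire, 5 burn out
  ...FT
  ....F
  ....T
  ....T
  ...FT
  ..FTT
Step 5: 4 trees catch fire, 4 burn out
  ....F
  .....
  ....F
  ....T
  ....F
  ...FT
Step 6: 2 trees catch fire, 4 burn out
  .....
  .....
  .....
  ....F
  .....
  ....F

.....
.....
.....
....F
.....
....F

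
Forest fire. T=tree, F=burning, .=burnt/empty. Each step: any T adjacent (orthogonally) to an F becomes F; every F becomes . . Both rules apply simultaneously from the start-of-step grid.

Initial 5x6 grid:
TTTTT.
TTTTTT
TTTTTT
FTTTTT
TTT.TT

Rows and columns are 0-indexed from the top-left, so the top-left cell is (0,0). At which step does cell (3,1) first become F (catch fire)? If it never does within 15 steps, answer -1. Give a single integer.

Step 1: cell (3,1)='F' (+3 fires, +1 burnt)
  -> target ignites at step 1
Step 2: cell (3,1)='.' (+4 fires, +3 burnt)
Step 3: cell (3,1)='.' (+5 fires, +4 burnt)
Step 4: cell (3,1)='.' (+4 fires, +5 burnt)
Step 5: cell (3,1)='.' (+5 fires, +4 burnt)
Step 6: cell (3,1)='.' (+4 fires, +5 burnt)
Step 7: cell (3,1)='.' (+2 fires, +4 burnt)
Step 8: cell (3,1)='.' (+0 fires, +2 burnt)
  fire out at step 8

1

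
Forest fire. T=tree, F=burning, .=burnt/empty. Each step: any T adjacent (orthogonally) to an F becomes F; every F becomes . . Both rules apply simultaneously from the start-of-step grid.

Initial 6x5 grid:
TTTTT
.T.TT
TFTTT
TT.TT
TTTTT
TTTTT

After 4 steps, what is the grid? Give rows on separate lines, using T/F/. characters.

Step 1: 4 trees catch fire, 1 burn out
  TTTTT
  .F.TT
  F.FTT
  TF.TT
  TTTTT
  TTTTT
Step 2: 4 trees catch fire, 4 burn out
  TFTTT
  ...TT
  ...FT
  F..TT
  TFTTT
  TTTTT
Step 3: 8 trees catch fire, 4 burn out
  F.FTT
  ...FT
  ....F
  ...FT
  F.FTT
  TFTTT
Step 4: 6 trees catch fire, 8 burn out
  ...FT
  ....F
  .....
  ....F
  ...FT
  F.FTT

...FT
....F
.....
....F
...FT
F.FTT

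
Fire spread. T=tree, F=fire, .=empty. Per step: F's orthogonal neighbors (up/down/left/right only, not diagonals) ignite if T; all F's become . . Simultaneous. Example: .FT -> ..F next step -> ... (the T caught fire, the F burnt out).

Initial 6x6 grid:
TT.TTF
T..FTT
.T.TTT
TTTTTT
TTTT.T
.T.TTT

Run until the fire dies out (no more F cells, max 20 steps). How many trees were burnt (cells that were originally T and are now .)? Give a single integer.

Step 1: +5 fires, +2 burnt (F count now 5)
Step 2: +3 fires, +5 burnt (F count now 3)
Step 3: +4 fires, +3 burnt (F count now 4)
Step 4: +4 fires, +4 burnt (F count now 4)
Step 5: +5 fires, +4 burnt (F count now 5)
Step 6: +2 fires, +5 burnt (F count now 2)
Step 7: +0 fires, +2 burnt (F count now 0)
Fire out after step 7
Initially T: 26, now '.': 33
Total burnt (originally-T cells now '.'): 23

Answer: 23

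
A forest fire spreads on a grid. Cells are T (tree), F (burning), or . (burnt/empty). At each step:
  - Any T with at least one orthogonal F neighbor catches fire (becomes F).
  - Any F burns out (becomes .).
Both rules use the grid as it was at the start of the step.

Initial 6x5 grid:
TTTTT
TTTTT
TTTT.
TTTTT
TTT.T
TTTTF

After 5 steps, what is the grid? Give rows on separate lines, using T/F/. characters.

Step 1: 2 trees catch fire, 1 burn out
  TTTTT
  TTTTT
  TTTT.
  TTTTT
  TTT.F
  TTTF.
Step 2: 2 trees catch fire, 2 burn out
  TTTTT
  TTTTT
  TTTT.
  TTTTF
  TTT..
  TTF..
Step 3: 3 trees catch fire, 2 burn out
  TTTTT
  TTTTT
  TTTT.
  TTTF.
  TTF..
  TF...
Step 4: 4 trees catch fire, 3 burn out
  TTTTT
  TTTTT
  TTTF.
  TTF..
  TF...
  F....
Step 5: 4 trees catch fire, 4 burn out
  TTTTT
  TTTFT
  TTF..
  TF...
  F....
  .....

TTTTT
TTTFT
TTF..
TF...
F....
.....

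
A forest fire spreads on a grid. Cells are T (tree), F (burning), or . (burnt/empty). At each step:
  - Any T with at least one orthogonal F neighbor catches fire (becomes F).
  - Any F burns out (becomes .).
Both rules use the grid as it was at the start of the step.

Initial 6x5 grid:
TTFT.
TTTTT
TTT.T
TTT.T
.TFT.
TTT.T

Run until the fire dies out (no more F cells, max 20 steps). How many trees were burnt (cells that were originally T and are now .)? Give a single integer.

Answer: 21

Derivation:
Step 1: +7 fires, +2 burnt (F count now 7)
Step 2: +6 fires, +7 burnt (F count now 6)
Step 3: +5 fires, +6 burnt (F count now 5)
Step 4: +2 fires, +5 burnt (F count now 2)
Step 5: +1 fires, +2 burnt (F count now 1)
Step 6: +0 fires, +1 burnt (F count now 0)
Fire out after step 6
Initially T: 22, now '.': 29
Total burnt (originally-T cells now '.'): 21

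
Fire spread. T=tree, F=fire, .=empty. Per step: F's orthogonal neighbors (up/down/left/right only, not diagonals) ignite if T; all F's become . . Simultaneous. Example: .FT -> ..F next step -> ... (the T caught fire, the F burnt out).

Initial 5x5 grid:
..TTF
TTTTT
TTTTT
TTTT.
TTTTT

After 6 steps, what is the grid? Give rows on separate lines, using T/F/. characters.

Step 1: 2 trees catch fire, 1 burn out
  ..TF.
  TTTTF
  TTTTT
  TTTT.
  TTTTT
Step 2: 3 trees catch fire, 2 burn out
  ..F..
  TTTF.
  TTTTF
  TTTT.
  TTTTT
Step 3: 2 trees catch fire, 3 burn out
  .....
  TTF..
  TTTF.
  TTTT.
  TTTTT
Step 4: 3 trees catch fire, 2 burn out
  .....
  TF...
  TTF..
  TTTF.
  TTTTT
Step 5: 4 trees catch fire, 3 burn out
  .....
  F....
  TF...
  TTF..
  TTTFT
Step 6: 4 trees catch fire, 4 burn out
  .....
  .....
  F....
  TF...
  TTF.F

.....
.....
F....
TF...
TTF.F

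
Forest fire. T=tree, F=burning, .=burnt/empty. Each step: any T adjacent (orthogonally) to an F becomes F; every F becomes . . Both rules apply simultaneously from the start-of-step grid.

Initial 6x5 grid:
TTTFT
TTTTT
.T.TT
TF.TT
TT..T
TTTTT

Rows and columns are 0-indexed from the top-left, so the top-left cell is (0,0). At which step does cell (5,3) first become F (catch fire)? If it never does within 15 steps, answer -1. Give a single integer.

Step 1: cell (5,3)='T' (+6 fires, +2 burnt)
Step 2: cell (5,3)='T' (+7 fires, +6 burnt)
Step 3: cell (5,3)='T' (+6 fires, +7 burnt)
Step 4: cell (5,3)='F' (+2 fires, +6 burnt)
  -> target ignites at step 4
Step 5: cell (5,3)='.' (+2 fires, +2 burnt)
Step 6: cell (5,3)='.' (+0 fires, +2 burnt)
  fire out at step 6

4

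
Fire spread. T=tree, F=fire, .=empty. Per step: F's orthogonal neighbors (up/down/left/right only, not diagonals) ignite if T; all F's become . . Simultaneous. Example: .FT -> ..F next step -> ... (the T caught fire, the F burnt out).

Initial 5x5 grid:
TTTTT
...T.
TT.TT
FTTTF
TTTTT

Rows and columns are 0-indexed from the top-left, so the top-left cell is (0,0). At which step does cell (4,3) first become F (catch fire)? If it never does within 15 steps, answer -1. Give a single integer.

Step 1: cell (4,3)='T' (+6 fires, +2 burnt)
Step 2: cell (4,3)='F' (+5 fires, +6 burnt)
  -> target ignites at step 2
Step 3: cell (4,3)='.' (+2 fires, +5 burnt)
Step 4: cell (4,3)='.' (+1 fires, +2 burnt)
Step 5: cell (4,3)='.' (+2 fires, +1 burnt)
Step 6: cell (4,3)='.' (+1 fires, +2 burnt)
Step 7: cell (4,3)='.' (+1 fires, +1 burnt)
Step 8: cell (4,3)='.' (+0 fires, +1 burnt)
  fire out at step 8

2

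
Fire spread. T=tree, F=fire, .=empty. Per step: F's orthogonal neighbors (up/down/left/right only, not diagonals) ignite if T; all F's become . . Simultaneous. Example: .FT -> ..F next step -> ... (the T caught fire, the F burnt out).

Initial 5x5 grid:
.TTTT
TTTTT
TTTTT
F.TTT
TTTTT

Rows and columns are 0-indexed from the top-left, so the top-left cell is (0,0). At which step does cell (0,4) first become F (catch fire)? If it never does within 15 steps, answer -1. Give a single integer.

Step 1: cell (0,4)='T' (+2 fires, +1 burnt)
Step 2: cell (0,4)='T' (+3 fires, +2 burnt)
Step 3: cell (0,4)='T' (+3 fires, +3 burnt)
Step 4: cell (0,4)='T' (+5 fires, +3 burnt)
Step 5: cell (0,4)='T' (+5 fires, +5 burnt)
Step 6: cell (0,4)='T' (+3 fires, +5 burnt)
Step 7: cell (0,4)='F' (+1 fires, +3 burnt)
  -> target ignites at step 7
Step 8: cell (0,4)='.' (+0 fires, +1 burnt)
  fire out at step 8

7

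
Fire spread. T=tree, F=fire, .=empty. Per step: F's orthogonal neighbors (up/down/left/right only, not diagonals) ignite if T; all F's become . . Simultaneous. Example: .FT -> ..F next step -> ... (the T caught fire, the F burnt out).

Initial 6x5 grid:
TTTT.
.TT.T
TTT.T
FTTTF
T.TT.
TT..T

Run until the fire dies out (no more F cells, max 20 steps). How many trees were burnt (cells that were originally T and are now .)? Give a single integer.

Step 1: +5 fires, +2 burnt (F count now 5)
Step 2: +5 fires, +5 burnt (F count now 5)
Step 3: +4 fires, +5 burnt (F count now 4)
Step 4: +2 fires, +4 burnt (F count now 2)
Step 5: +2 fires, +2 burnt (F count now 2)
Step 6: +1 fires, +2 burnt (F count now 1)
Step 7: +0 fires, +1 burnt (F count now 0)
Fire out after step 7
Initially T: 20, now '.': 29
Total burnt (originally-T cells now '.'): 19

Answer: 19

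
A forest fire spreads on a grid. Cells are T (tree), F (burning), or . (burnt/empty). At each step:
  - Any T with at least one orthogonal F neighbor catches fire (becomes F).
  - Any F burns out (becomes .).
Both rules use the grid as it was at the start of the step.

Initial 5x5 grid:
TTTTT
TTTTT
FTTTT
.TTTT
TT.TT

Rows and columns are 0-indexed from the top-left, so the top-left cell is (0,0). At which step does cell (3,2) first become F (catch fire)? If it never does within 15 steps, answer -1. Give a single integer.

Step 1: cell (3,2)='T' (+2 fires, +1 burnt)
Step 2: cell (3,2)='T' (+4 fires, +2 burnt)
Step 3: cell (3,2)='F' (+5 fires, +4 burnt)
  -> target ignites at step 3
Step 4: cell (3,2)='.' (+5 fires, +5 burnt)
Step 5: cell (3,2)='.' (+4 fires, +5 burnt)
Step 6: cell (3,2)='.' (+2 fires, +4 burnt)
Step 7: cell (3,2)='.' (+0 fires, +2 burnt)
  fire out at step 7

3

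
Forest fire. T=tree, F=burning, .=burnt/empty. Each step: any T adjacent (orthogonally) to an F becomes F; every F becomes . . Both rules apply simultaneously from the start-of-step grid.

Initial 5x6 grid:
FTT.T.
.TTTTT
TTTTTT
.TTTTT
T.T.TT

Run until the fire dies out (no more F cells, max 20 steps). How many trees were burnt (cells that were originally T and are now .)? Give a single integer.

Step 1: +1 fires, +1 burnt (F count now 1)
Step 2: +2 fires, +1 burnt (F count now 2)
Step 3: +2 fires, +2 burnt (F count now 2)
Step 4: +4 fires, +2 burnt (F count now 4)
Step 5: +3 fires, +4 burnt (F count now 3)
Step 6: +5 fires, +3 burnt (F count now 5)
Step 7: +2 fires, +5 burnt (F count now 2)
Step 8: +2 fires, +2 burnt (F count now 2)
Step 9: +1 fires, +2 burnt (F count now 1)
Step 10: +0 fires, +1 burnt (F count now 0)
Fire out after step 10
Initially T: 23, now '.': 29
Total burnt (originally-T cells now '.'): 22

Answer: 22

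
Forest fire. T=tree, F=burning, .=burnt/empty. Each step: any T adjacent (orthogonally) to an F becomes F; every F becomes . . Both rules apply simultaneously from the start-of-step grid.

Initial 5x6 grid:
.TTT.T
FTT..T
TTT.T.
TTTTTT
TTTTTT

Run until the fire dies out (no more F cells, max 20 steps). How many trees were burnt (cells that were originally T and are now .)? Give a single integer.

Answer: 21

Derivation:
Step 1: +2 fires, +1 burnt (F count now 2)
Step 2: +4 fires, +2 burnt (F count now 4)
Step 3: +4 fires, +4 burnt (F count now 4)
Step 4: +3 fires, +4 burnt (F count now 3)
Step 5: +2 fires, +3 burnt (F count now 2)
Step 6: +2 fires, +2 burnt (F count now 2)
Step 7: +3 fires, +2 burnt (F count now 3)
Step 8: +1 fires, +3 burnt (F count now 1)
Step 9: +0 fires, +1 burnt (F count now 0)
Fire out after step 9
Initially T: 23, now '.': 28
Total burnt (originally-T cells now '.'): 21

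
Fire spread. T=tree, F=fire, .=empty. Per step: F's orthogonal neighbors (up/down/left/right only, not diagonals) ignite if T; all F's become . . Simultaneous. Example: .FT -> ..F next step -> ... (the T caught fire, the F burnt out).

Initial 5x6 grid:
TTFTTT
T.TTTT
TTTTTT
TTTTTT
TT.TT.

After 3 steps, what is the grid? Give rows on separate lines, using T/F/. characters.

Step 1: 3 trees catch fire, 1 burn out
  TF.FTT
  T.FTTT
  TTTTTT
  TTTTTT
  TT.TT.
Step 2: 4 trees catch fire, 3 burn out
  F...FT
  T..FTT
  TTFTTT
  TTTTTT
  TT.TT.
Step 3: 6 trees catch fire, 4 burn out
  .....F
  F...FT
  TF.FTT
  TTFTTT
  TT.TT.

.....F
F...FT
TF.FTT
TTFTTT
TT.TT.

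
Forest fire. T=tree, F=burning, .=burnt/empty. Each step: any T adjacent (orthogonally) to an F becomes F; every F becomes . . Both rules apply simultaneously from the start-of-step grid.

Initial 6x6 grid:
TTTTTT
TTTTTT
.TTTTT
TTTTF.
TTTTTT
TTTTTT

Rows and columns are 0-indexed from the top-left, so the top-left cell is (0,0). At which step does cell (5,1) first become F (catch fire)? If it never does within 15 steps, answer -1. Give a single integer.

Step 1: cell (5,1)='T' (+3 fires, +1 burnt)
Step 2: cell (5,1)='T' (+7 fires, +3 burnt)
Step 3: cell (5,1)='T' (+8 fires, +7 burnt)
Step 4: cell (5,1)='T' (+7 fires, +8 burnt)
Step 5: cell (5,1)='F' (+4 fires, +7 burnt)
  -> target ignites at step 5
Step 6: cell (5,1)='.' (+3 fires, +4 burnt)
Step 7: cell (5,1)='.' (+1 fires, +3 burnt)
Step 8: cell (5,1)='.' (+0 fires, +1 burnt)
  fire out at step 8

5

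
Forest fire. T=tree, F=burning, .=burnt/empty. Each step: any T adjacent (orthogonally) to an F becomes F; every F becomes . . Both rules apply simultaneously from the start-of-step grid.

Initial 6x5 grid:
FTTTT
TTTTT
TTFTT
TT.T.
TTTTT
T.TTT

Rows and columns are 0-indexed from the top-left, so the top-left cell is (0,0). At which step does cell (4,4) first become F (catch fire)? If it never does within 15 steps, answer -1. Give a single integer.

Step 1: cell (4,4)='T' (+5 fires, +2 burnt)
Step 2: cell (4,4)='T' (+7 fires, +5 burnt)
Step 3: cell (4,4)='T' (+5 fires, +7 burnt)
Step 4: cell (4,4)='F' (+5 fires, +5 burnt)
  -> target ignites at step 4
Step 5: cell (4,4)='.' (+3 fires, +5 burnt)
Step 6: cell (4,4)='.' (+0 fires, +3 burnt)
  fire out at step 6

4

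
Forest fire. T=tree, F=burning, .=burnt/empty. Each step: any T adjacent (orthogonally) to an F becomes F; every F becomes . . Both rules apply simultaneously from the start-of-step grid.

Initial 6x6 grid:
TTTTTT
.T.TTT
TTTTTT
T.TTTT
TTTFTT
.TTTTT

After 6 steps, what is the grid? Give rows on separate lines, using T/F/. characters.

Step 1: 4 trees catch fire, 1 burn out
  TTTTTT
  .T.TTT
  TTTTTT
  T.TFTT
  TTF.FT
  .TTFTT
Step 2: 7 trees catch fire, 4 burn out
  TTTTTT
  .T.TTT
  TTTFTT
  T.F.FT
  TF...F
  .TF.FT
Step 3: 7 trees catch fire, 7 burn out
  TTTTTT
  .T.FTT
  TTF.FT
  T....F
  F.....
  .F...F
Step 4: 5 trees catch fire, 7 burn out
  TTTFTT
  .T..FT
  TF...F
  F.....
  ......
  ......
Step 5: 5 trees catch fire, 5 burn out
  TTF.FT
  .F...F
  F.....
  ......
  ......
  ......
Step 6: 2 trees catch fire, 5 burn out
  TF...F
  ......
  ......
  ......
  ......
  ......

TF...F
......
......
......
......
......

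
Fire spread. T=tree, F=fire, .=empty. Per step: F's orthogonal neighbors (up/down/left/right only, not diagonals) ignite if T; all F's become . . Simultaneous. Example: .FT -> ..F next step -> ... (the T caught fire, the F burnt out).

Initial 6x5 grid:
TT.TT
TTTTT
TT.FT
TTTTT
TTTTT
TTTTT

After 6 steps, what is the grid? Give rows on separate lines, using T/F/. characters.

Step 1: 3 trees catch fire, 1 burn out
  TT.TT
  TTTFT
  TT..F
  TTTFT
  TTTTT
  TTTTT
Step 2: 6 trees catch fire, 3 burn out
  TT.FT
  TTF.F
  TT...
  TTF.F
  TTTFT
  TTTTT
Step 3: 6 trees catch fire, 6 burn out
  TT..F
  TF...
  TT...
  TF...
  TTF.F
  TTTFT
Step 4: 7 trees catch fire, 6 burn out
  TF...
  F....
  TF...
  F....
  TF...
  TTF.F
Step 5: 4 trees catch fire, 7 burn out
  F....
  .....
  F....
  .....
  F....
  TF...
Step 6: 1 trees catch fire, 4 burn out
  .....
  .....
  .....
  .....
  .....
  F....

.....
.....
.....
.....
.....
F....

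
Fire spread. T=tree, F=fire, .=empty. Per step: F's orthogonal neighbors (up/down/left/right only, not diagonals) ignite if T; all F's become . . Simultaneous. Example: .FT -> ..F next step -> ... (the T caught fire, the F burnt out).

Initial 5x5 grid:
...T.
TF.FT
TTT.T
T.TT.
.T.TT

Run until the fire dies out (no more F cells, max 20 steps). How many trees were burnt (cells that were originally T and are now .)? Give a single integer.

Answer: 12

Derivation:
Step 1: +4 fires, +2 burnt (F count now 4)
Step 2: +3 fires, +4 burnt (F count now 3)
Step 3: +2 fires, +3 burnt (F count now 2)
Step 4: +1 fires, +2 burnt (F count now 1)
Step 5: +1 fires, +1 burnt (F count now 1)
Step 6: +1 fires, +1 burnt (F count now 1)
Step 7: +0 fires, +1 burnt (F count now 0)
Fire out after step 7
Initially T: 13, now '.': 24
Total burnt (originally-T cells now '.'): 12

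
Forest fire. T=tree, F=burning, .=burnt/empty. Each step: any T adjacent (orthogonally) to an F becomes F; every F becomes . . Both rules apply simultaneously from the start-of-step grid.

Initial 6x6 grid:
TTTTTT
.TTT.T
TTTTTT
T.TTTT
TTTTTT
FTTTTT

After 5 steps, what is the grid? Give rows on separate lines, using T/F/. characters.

Step 1: 2 trees catch fire, 1 burn out
  TTTTTT
  .TTT.T
  TTTTTT
  T.TTTT
  FTTTTT
  .FTTTT
Step 2: 3 trees catch fire, 2 burn out
  TTTTTT
  .TTT.T
  TTTTTT
  F.TTTT
  .FTTTT
  ..FTTT
Step 3: 3 trees catch fire, 3 burn out
  TTTTTT
  .TTT.T
  FTTTTT
  ..TTTT
  ..FTTT
  ...FTT
Step 4: 4 trees catch fire, 3 burn out
  TTTTTT
  .TTT.T
  .FTTTT
  ..FTTT
  ...FTT
  ....FT
Step 5: 5 trees catch fire, 4 burn out
  TTTTTT
  .FTT.T
  ..FTTT
  ...FTT
  ....FT
  .....F

TTTTTT
.FTT.T
..FTTT
...FTT
....FT
.....F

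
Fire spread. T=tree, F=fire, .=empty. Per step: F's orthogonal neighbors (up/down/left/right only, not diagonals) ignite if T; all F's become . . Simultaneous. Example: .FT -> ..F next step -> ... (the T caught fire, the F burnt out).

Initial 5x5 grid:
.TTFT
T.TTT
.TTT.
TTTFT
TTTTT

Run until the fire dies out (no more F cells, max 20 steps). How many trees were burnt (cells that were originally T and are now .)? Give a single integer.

Answer: 18

Derivation:
Step 1: +7 fires, +2 burnt (F count now 7)
Step 2: +7 fires, +7 burnt (F count now 7)
Step 3: +3 fires, +7 burnt (F count now 3)
Step 4: +1 fires, +3 burnt (F count now 1)
Step 5: +0 fires, +1 burnt (F count now 0)
Fire out after step 5
Initially T: 19, now '.': 24
Total burnt (originally-T cells now '.'): 18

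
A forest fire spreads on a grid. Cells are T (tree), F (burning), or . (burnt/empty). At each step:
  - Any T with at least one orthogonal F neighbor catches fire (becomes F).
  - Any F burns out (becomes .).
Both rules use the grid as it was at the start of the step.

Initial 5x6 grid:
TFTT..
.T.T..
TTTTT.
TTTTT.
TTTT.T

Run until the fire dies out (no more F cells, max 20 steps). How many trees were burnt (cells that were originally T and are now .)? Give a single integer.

Step 1: +3 fires, +1 burnt (F count now 3)
Step 2: +2 fires, +3 burnt (F count now 2)
Step 3: +4 fires, +2 burnt (F count now 4)
Step 4: +4 fires, +4 burnt (F count now 4)
Step 5: +4 fires, +4 burnt (F count now 4)
Step 6: +2 fires, +4 burnt (F count now 2)
Step 7: +0 fires, +2 burnt (F count now 0)
Fire out after step 7
Initially T: 20, now '.': 29
Total burnt (originally-T cells now '.'): 19

Answer: 19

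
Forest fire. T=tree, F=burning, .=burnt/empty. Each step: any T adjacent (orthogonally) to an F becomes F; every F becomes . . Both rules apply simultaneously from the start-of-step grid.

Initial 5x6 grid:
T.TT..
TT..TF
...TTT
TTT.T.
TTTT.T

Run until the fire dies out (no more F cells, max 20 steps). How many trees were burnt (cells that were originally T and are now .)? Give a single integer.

Answer: 5

Derivation:
Step 1: +2 fires, +1 burnt (F count now 2)
Step 2: +1 fires, +2 burnt (F count now 1)
Step 3: +2 fires, +1 burnt (F count now 2)
Step 4: +0 fires, +2 burnt (F count now 0)
Fire out after step 4
Initially T: 18, now '.': 17
Total burnt (originally-T cells now '.'): 5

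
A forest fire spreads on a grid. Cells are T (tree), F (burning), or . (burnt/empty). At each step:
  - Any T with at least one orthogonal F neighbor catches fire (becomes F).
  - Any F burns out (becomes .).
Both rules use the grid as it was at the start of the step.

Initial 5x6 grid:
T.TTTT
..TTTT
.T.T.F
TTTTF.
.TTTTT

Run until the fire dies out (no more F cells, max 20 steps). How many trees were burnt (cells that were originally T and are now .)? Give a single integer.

Answer: 19

Derivation:
Step 1: +3 fires, +2 burnt (F count now 3)
Step 2: +6 fires, +3 burnt (F count now 6)
Step 3: +4 fires, +6 burnt (F count now 4)
Step 4: +5 fires, +4 burnt (F count now 5)
Step 5: +1 fires, +5 burnt (F count now 1)
Step 6: +0 fires, +1 burnt (F count now 0)
Fire out after step 6
Initially T: 20, now '.': 29
Total burnt (originally-T cells now '.'): 19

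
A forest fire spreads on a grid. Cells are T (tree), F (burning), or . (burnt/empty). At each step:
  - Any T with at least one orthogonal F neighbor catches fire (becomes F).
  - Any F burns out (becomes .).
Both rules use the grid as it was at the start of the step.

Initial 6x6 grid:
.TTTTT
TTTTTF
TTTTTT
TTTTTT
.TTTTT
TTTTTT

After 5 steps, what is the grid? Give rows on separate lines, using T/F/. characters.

Step 1: 3 trees catch fire, 1 burn out
  .TTTTF
  TTTTF.
  TTTTTF
  TTTTTT
  .TTTTT
  TTTTTT
Step 2: 4 trees catch fire, 3 burn out
  .TTTF.
  TTTF..
  TTTTF.
  TTTTTF
  .TTTTT
  TTTTTT
Step 3: 5 trees catch fire, 4 burn out
  .TTF..
  TTF...
  TTTF..
  TTTTF.
  .TTTTF
  TTTTTT
Step 4: 6 trees catch fire, 5 burn out
  .TF...
  TF....
  TTF...
  TTTF..
  .TTTF.
  TTTTTF
Step 5: 6 trees catch fire, 6 burn out
  .F....
  F.....
  TF....
  TTF...
  .TTF..
  TTTTF.

.F....
F.....
TF....
TTF...
.TTF..
TTTTF.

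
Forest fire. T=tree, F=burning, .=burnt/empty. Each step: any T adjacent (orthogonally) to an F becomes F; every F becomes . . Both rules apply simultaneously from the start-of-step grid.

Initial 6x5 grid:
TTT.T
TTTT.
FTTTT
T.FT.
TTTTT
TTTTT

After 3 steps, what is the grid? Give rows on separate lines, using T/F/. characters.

Step 1: 6 trees catch fire, 2 burn out
  TTT.T
  FTTT.
  .FFTT
  F..F.
  TTFTT
  TTTTT
Step 2: 8 trees catch fire, 6 burn out
  FTT.T
  .FFT.
  ...FT
  .....
  FF.FT
  TTFTT
Step 3: 8 trees catch fire, 8 burn out
  .FF.T
  ...F.
  ....F
  .....
  ....F
  FF.FT

.FF.T
...F.
....F
.....
....F
FF.FT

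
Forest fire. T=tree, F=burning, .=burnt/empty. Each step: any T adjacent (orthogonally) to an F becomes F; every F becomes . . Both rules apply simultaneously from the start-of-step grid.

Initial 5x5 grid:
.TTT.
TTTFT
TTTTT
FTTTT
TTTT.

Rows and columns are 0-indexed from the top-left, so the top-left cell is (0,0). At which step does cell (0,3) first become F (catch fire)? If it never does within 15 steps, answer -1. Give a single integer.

Step 1: cell (0,3)='F' (+7 fires, +2 burnt)
  -> target ignites at step 1
Step 2: cell (0,3)='.' (+9 fires, +7 burnt)
Step 3: cell (0,3)='.' (+4 fires, +9 burnt)
Step 4: cell (0,3)='.' (+0 fires, +4 burnt)
  fire out at step 4

1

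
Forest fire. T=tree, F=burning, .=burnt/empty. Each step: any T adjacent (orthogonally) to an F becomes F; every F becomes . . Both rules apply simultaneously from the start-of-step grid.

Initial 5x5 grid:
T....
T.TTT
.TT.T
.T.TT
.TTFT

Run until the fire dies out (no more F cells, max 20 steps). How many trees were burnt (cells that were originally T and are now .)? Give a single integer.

Answer: 12

Derivation:
Step 1: +3 fires, +1 burnt (F count now 3)
Step 2: +2 fires, +3 burnt (F count now 2)
Step 3: +2 fires, +2 burnt (F count now 2)
Step 4: +2 fires, +2 burnt (F count now 2)
Step 5: +2 fires, +2 burnt (F count now 2)
Step 6: +1 fires, +2 burnt (F count now 1)
Step 7: +0 fires, +1 burnt (F count now 0)
Fire out after step 7
Initially T: 14, now '.': 23
Total burnt (originally-T cells now '.'): 12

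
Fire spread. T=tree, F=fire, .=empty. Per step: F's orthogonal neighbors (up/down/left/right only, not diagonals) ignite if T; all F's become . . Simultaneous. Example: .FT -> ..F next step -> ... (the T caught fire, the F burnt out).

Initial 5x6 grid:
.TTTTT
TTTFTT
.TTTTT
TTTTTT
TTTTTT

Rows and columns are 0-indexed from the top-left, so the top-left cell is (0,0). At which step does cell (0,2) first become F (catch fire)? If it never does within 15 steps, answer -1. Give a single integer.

Step 1: cell (0,2)='T' (+4 fires, +1 burnt)
Step 2: cell (0,2)='F' (+7 fires, +4 burnt)
  -> target ignites at step 2
Step 3: cell (0,2)='.' (+8 fires, +7 burnt)
Step 4: cell (0,2)='.' (+4 fires, +8 burnt)
Step 5: cell (0,2)='.' (+3 fires, +4 burnt)
Step 6: cell (0,2)='.' (+1 fires, +3 burnt)
Step 7: cell (0,2)='.' (+0 fires, +1 burnt)
  fire out at step 7

2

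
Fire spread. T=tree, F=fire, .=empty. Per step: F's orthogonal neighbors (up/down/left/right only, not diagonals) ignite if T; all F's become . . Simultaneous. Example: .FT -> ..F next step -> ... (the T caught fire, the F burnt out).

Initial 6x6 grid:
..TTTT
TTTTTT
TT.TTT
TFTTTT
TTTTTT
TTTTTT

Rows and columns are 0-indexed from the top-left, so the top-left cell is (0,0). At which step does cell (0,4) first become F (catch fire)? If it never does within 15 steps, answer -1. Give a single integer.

Step 1: cell (0,4)='T' (+4 fires, +1 burnt)
Step 2: cell (0,4)='T' (+6 fires, +4 burnt)
Step 3: cell (0,4)='T' (+7 fires, +6 burnt)
Step 4: cell (0,4)='T' (+6 fires, +7 burnt)
Step 5: cell (0,4)='T' (+5 fires, +6 burnt)
Step 6: cell (0,4)='F' (+3 fires, +5 burnt)
  -> target ignites at step 6
Step 7: cell (0,4)='.' (+1 fires, +3 burnt)
Step 8: cell (0,4)='.' (+0 fires, +1 burnt)
  fire out at step 8

6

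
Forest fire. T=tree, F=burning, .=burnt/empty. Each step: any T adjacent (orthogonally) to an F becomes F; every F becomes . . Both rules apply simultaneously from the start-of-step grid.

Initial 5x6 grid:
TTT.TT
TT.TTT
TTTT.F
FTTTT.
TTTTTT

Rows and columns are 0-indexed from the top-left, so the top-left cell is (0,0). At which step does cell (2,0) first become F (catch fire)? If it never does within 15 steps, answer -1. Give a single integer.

Step 1: cell (2,0)='F' (+4 fires, +2 burnt)
  -> target ignites at step 1
Step 2: cell (2,0)='.' (+6 fires, +4 burnt)
Step 3: cell (2,0)='.' (+7 fires, +6 burnt)
Step 4: cell (2,0)='.' (+4 fires, +7 burnt)
Step 5: cell (2,0)='.' (+2 fires, +4 burnt)
Step 6: cell (2,0)='.' (+1 fires, +2 burnt)
Step 7: cell (2,0)='.' (+0 fires, +1 burnt)
  fire out at step 7

1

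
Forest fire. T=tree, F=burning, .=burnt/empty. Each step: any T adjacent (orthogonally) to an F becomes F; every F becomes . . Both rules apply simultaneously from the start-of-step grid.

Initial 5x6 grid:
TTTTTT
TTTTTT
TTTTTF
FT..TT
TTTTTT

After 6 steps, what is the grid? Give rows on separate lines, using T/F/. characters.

Step 1: 6 trees catch fire, 2 burn out
  TTTTTT
  TTTTTF
  FTTTF.
  .F..TF
  FTTTTT
Step 2: 8 trees catch fire, 6 burn out
  TTTTTF
  FTTTF.
  .FTF..
  ....F.
  .FTTTF
Step 3: 7 trees catch fire, 8 burn out
  FTTTF.
  .FTF..
  ..F...
  ......
  ..FTF.
Step 4: 4 trees catch fire, 7 burn out
  .FTF..
  ..F...
  ......
  ......
  ...F..
Step 5: 1 trees catch fire, 4 burn out
  ..F...
  ......
  ......
  ......
  ......
Step 6: 0 trees catch fire, 1 burn out
  ......
  ......
  ......
  ......
  ......

......
......
......
......
......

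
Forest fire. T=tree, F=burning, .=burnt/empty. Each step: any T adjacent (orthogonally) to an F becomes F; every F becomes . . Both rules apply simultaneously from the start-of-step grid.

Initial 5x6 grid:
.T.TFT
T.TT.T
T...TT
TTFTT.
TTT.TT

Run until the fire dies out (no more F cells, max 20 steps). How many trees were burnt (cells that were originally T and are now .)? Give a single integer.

Step 1: +5 fires, +2 burnt (F count now 5)
Step 2: +5 fires, +5 burnt (F count now 5)
Step 3: +6 fires, +5 burnt (F count now 6)
Step 4: +2 fires, +6 burnt (F count now 2)
Step 5: +0 fires, +2 burnt (F count now 0)
Fire out after step 5
Initially T: 19, now '.': 29
Total burnt (originally-T cells now '.'): 18

Answer: 18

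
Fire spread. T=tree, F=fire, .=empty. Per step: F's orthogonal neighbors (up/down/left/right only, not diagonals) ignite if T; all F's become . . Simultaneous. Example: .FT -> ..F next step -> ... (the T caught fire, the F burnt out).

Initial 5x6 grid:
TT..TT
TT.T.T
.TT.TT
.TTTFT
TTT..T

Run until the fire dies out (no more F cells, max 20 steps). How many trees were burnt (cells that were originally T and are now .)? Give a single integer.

Step 1: +3 fires, +1 burnt (F count now 3)
Step 2: +3 fires, +3 burnt (F count now 3)
Step 3: +4 fires, +3 burnt (F count now 4)
Step 4: +3 fires, +4 burnt (F count now 3)
Step 5: +3 fires, +3 burnt (F count now 3)
Step 6: +2 fires, +3 burnt (F count now 2)
Step 7: +1 fires, +2 burnt (F count now 1)
Step 8: +0 fires, +1 burnt (F count now 0)
Fire out after step 8
Initially T: 20, now '.': 29
Total burnt (originally-T cells now '.'): 19

Answer: 19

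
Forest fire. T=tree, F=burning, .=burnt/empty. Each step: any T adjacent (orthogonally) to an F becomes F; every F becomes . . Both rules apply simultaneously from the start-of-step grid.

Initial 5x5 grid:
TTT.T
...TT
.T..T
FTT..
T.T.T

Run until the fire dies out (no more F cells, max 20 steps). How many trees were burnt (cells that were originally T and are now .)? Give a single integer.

Answer: 5

Derivation:
Step 1: +2 fires, +1 burnt (F count now 2)
Step 2: +2 fires, +2 burnt (F count now 2)
Step 3: +1 fires, +2 burnt (F count now 1)
Step 4: +0 fires, +1 burnt (F count now 0)
Fire out after step 4
Initially T: 13, now '.': 17
Total burnt (originally-T cells now '.'): 5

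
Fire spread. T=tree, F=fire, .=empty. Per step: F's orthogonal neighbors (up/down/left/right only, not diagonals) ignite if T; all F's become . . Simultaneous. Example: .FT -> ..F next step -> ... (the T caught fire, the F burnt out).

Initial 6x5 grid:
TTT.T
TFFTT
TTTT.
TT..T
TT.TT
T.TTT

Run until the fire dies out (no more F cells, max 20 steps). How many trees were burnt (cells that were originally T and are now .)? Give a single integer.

Answer: 16

Derivation:
Step 1: +6 fires, +2 burnt (F count now 6)
Step 2: +5 fires, +6 burnt (F count now 5)
Step 3: +3 fires, +5 burnt (F count now 3)
Step 4: +1 fires, +3 burnt (F count now 1)
Step 5: +1 fires, +1 burnt (F count now 1)
Step 6: +0 fires, +1 burnt (F count now 0)
Fire out after step 6
Initially T: 22, now '.': 24
Total burnt (originally-T cells now '.'): 16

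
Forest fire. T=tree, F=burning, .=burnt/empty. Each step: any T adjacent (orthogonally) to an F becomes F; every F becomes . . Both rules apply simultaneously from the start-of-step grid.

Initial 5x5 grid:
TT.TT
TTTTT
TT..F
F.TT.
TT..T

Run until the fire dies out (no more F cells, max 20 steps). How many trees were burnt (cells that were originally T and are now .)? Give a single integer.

Step 1: +3 fires, +2 burnt (F count now 3)
Step 2: +5 fires, +3 burnt (F count now 5)
Step 3: +4 fires, +5 burnt (F count now 4)
Step 4: +1 fires, +4 burnt (F count now 1)
Step 5: +0 fires, +1 burnt (F count now 0)
Fire out after step 5
Initially T: 16, now '.': 22
Total burnt (originally-T cells now '.'): 13

Answer: 13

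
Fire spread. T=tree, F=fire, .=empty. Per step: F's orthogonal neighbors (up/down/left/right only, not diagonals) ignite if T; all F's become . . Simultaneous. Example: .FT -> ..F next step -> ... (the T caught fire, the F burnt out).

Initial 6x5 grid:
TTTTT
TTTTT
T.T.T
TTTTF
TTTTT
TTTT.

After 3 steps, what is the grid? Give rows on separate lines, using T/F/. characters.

Step 1: 3 trees catch fire, 1 burn out
  TTTTT
  TTTTT
  T.T.F
  TTTF.
  TTTTF
  TTTT.
Step 2: 3 trees catch fire, 3 burn out
  TTTTT
  TTTTF
  T.T..
  TTF..
  TTTF.
  TTTT.
Step 3: 6 trees catch fire, 3 burn out
  TTTTF
  TTTF.
  T.F..
  TF...
  TTF..
  TTTF.

TTTTF
TTTF.
T.F..
TF...
TTF..
TTTF.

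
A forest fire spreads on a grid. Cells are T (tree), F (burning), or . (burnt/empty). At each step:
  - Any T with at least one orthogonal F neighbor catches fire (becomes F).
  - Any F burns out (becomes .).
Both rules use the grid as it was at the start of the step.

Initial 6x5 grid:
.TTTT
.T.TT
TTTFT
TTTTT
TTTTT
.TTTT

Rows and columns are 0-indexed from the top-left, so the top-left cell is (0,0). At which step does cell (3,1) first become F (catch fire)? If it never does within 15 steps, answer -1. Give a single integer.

Step 1: cell (3,1)='T' (+4 fires, +1 burnt)
Step 2: cell (3,1)='T' (+6 fires, +4 burnt)
Step 3: cell (3,1)='F' (+8 fires, +6 burnt)
  -> target ignites at step 3
Step 4: cell (3,1)='.' (+5 fires, +8 burnt)
Step 5: cell (3,1)='.' (+2 fires, +5 burnt)
Step 6: cell (3,1)='.' (+0 fires, +2 burnt)
  fire out at step 6

3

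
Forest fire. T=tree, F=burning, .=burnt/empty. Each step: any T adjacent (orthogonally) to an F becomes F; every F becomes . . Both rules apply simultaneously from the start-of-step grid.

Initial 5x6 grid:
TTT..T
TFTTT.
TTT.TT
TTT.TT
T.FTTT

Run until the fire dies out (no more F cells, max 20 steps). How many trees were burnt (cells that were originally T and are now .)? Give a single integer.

Step 1: +6 fires, +2 burnt (F count now 6)
Step 2: +7 fires, +6 burnt (F count now 7)
Step 3: +4 fires, +7 burnt (F count now 4)
Step 4: +3 fires, +4 burnt (F count now 3)
Step 5: +1 fires, +3 burnt (F count now 1)
Step 6: +0 fires, +1 burnt (F count now 0)
Fire out after step 6
Initially T: 22, now '.': 29
Total burnt (originally-T cells now '.'): 21

Answer: 21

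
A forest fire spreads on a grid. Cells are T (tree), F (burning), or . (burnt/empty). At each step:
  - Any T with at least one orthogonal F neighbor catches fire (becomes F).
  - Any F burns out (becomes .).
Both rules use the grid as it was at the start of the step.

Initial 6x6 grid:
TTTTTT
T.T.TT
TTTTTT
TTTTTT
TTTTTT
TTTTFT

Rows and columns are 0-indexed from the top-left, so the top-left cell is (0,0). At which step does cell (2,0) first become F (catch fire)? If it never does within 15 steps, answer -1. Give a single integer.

Step 1: cell (2,0)='T' (+3 fires, +1 burnt)
Step 2: cell (2,0)='T' (+4 fires, +3 burnt)
Step 3: cell (2,0)='T' (+5 fires, +4 burnt)
Step 4: cell (2,0)='T' (+6 fires, +5 burnt)
Step 5: cell (2,0)='T' (+5 fires, +6 burnt)
Step 6: cell (2,0)='T' (+5 fires, +5 burnt)
Step 7: cell (2,0)='F' (+2 fires, +5 burnt)
  -> target ignites at step 7
Step 8: cell (2,0)='.' (+2 fires, +2 burnt)
Step 9: cell (2,0)='.' (+1 fires, +2 burnt)
Step 10: cell (2,0)='.' (+0 fires, +1 burnt)
  fire out at step 10

7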